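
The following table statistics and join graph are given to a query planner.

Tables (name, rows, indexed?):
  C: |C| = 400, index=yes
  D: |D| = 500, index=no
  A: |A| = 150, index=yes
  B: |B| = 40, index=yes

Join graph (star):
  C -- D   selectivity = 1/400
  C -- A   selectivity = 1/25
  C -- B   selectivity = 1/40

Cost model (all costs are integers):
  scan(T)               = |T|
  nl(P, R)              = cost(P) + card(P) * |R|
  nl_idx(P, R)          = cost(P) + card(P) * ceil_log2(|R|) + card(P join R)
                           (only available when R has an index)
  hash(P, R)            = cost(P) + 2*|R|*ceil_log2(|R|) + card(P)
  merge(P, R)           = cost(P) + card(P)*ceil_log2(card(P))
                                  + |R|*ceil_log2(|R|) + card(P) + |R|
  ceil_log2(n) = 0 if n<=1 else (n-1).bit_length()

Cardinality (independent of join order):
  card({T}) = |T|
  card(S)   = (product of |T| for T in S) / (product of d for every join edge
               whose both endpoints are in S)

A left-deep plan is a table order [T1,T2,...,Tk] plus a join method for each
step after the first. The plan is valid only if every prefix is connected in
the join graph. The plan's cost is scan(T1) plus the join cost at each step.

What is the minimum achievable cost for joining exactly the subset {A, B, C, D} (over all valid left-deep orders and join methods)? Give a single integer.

Selinger DP over subsets of {A,B,C,D}:
  {C}: scan cost=400, card=400
  {D}: scan cost=500, card=500
  {A}: scan cost=150, card=150
  {B}: scan cost=40, card=40
  {CD}: card=500; try (C,nl_idx)→5500, (C,hash)→8200, (D,merge)→9400, (C,merge)→9500, (D,hash)→9800, (D,nl)→200400 …(+1); best=5500 via (C,nl_idx)
  {AC}: card=2400; try (A,hash)→3200, (C,nl_idx)→3900, (C,merge)→5500, (A,merge)→5750, (A,nl_idx)→6000, (C,hash)→7500 …(+2); best=3200 via (A,hash)
  {BC}: card=400; try (C,nl_idx)→800, (B,hash)→1280, (B,nl_idx)→3200, (C,merge)→4320, (B,merge)→4680, (C,hash)→7280 …(+2); best=800 via (C,nl_idx)
  {ACD}: card=3000; try (A,hash)→8400, (A,merge)→11850, (A,nl_idx)→12500, (D,hash)→14600, (D,merge)→39400, (A,nl)→80500 …(+1); best=8400 via (A,hash)
  {BCD}: card=500; try (B,hash)→6480, (B,nl_idx)→9000, (D,merge)→9800, (D,hash)→10200, (B,merge)→10780, (B,nl)→25500 …(+1); best=6480 via (B,hash)
  {ABC}: card=2400; try (A,hash)→3600, (B,hash)→6080, (A,merge)→6150, (A,nl_idx)→6400, (B,nl_idx)→20000, (B,merge)→34680 …(+2); best=3600 via (A,hash)
  {ABCD}: card=3000; try (A,hash)→9380, (B,hash)→11880, (A,merge)→12830, (A,nl_idx)→13480, (D,hash)→15000, (B,nl_idx)→29400 …(+5); best=9380 via (A,hash)

9380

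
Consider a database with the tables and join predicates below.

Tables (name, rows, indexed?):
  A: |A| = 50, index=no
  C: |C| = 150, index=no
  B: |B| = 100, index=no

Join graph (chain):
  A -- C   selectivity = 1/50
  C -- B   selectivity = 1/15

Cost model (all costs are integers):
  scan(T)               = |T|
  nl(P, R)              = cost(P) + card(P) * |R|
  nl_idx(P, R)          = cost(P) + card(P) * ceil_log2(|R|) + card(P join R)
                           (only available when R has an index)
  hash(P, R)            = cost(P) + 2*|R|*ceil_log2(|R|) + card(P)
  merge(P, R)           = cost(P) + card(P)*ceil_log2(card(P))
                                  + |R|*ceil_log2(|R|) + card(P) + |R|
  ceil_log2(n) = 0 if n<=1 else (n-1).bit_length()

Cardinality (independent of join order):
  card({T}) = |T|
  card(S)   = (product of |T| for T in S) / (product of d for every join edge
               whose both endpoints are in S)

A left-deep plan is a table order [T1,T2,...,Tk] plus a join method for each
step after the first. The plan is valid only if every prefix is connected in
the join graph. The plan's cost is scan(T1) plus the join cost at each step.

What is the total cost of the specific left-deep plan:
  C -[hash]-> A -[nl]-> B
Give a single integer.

15900

step 1: scan C: cost=150, card=150
step 2: join A via hash
    card(P join A) = 150*50/(50) = 150
    cost = 150 + 2*50*6 + 150 = 900
step 3: join B via nl
    card(P join B) = 150*100/(15) = 1000
    cost = 900 + 150*100 = 15900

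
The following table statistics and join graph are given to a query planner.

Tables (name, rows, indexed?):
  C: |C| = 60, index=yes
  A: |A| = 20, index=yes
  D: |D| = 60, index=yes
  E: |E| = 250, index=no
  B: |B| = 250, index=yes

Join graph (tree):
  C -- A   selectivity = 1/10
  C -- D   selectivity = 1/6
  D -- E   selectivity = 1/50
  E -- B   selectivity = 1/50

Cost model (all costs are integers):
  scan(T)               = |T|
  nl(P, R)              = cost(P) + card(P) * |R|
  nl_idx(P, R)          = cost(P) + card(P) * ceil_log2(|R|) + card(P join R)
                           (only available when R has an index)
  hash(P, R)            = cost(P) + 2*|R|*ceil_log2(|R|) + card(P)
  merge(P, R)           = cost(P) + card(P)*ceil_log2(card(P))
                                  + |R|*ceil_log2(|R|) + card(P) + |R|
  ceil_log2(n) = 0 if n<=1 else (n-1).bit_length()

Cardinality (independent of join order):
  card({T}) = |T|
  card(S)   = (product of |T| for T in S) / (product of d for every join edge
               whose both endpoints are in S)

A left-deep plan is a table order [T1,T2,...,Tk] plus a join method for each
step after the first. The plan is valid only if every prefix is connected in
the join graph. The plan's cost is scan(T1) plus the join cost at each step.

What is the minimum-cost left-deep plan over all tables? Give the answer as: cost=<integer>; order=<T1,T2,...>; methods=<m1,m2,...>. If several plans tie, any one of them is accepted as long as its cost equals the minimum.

Selinger DP (subsets sized 1..n):
  {C}: scan cost=60, card=60
  {A}: scan cost=20, card=20
  {D}: scan cost=60, card=60
  {E}: scan cost=250, card=250
  {B}: scan cost=250, card=250
  {AC}: card=120; try (C,nl_idx)→260, (A,hash)→320, (A,nl_idx)→480, (C,merge)→560, (A,merge)→600, (C,hash)→760 …(+2); best=260 via (C,nl_idx)
  {CD}: card=600; try (D,hash)→840, (C,hash)→840, (D,merge)→900, (C,merge)→900, (D,nl_idx)→1020, (C,nl_idx)→1020 …(+2); best=840 via (D,hash)
  {DE}: card=300; try (D,hash)→1220, (D,nl_idx)→2050, (E,merge)→2730, (D,merge)→2920, (E,hash)→4120, (E,nl)→15060 …(+1); best=1220 via (D,hash)
  {BE}: card=1250; try (B,nl_idx)→3500, (E,hash)→4500, (B,hash)→4500, (E,merge)→4750, (B,merge)→4750, (E,nl)→62750 …(+1); best=3500 via (B,nl_idx)
  {ACD}: card=1200; try (D,hash)→1100, (D,merge)→1640, (A,hash)→1640, (D,nl_idx)→2180, (A,nl_idx)→5040, (D,nl)→7460 …(+2); best=1100 via (D,hash)
  {CDE}: card=3000; try (C,hash)→2240, (C,merge)→4640, (E,hash)→5440, (C,nl_idx)→6020, (E,merge)→9690, (C,nl)→19220 …(+1); best=2240 via (C,hash)
  {BDE}: card=1500; try (B,nl_idx)→5120, (D,hash)→5470, (B,hash)→5520, (B,merge)→6470, (D,nl_idx)→12500, (D,merge)→18920 …(+2); best=5120 via (B,nl_idx)
  {ACDE}: card=6000; try (A,hash)→5440, (E,hash)→6300, (E,merge)→17750, (A,nl_idx)→23240, (A,merge)→41360, (A,nl)→62240 …(+1); best=5440 via (A,hash)
  {BCDE}: card=15000; try (C,hash)→7340, (B,hash)→9240, (C,merge)→23540, (C,nl_idx)→29120, (B,nl_idx)→41240, (B,merge)→43490 …(+2); best=7340 via (C,hash)
  {ABCDE}: card=30000; try (B,hash)→15440, (A,hash)→22540, (B,nl_idx)→83440, (B,merge)→91690, (A,nl_idx)→112340, (A,merge)→232460 …(+2); best=15440 via (B,hash)

cost=15440; order=E,D,C,A,B; methods=hash,hash,hash,hash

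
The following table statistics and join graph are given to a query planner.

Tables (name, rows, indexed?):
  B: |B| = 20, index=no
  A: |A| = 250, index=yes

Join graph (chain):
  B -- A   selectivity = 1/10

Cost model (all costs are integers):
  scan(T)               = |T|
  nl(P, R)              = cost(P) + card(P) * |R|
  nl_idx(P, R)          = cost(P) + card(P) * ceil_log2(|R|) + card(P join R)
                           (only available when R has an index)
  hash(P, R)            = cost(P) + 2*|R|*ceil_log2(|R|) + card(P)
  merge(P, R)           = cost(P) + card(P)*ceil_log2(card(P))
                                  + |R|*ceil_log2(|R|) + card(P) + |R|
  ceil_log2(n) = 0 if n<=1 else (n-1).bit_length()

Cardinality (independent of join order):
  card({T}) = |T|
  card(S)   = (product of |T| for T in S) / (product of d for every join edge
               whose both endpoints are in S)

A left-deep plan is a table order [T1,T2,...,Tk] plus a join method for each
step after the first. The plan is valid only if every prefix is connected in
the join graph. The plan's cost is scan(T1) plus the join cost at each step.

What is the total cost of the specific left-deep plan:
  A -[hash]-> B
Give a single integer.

700

step 1: scan A: cost=250, card=250
step 2: join B via hash
    card(P join B) = 250*20/(10) = 500
    cost = 250 + 2*20*5 + 250 = 700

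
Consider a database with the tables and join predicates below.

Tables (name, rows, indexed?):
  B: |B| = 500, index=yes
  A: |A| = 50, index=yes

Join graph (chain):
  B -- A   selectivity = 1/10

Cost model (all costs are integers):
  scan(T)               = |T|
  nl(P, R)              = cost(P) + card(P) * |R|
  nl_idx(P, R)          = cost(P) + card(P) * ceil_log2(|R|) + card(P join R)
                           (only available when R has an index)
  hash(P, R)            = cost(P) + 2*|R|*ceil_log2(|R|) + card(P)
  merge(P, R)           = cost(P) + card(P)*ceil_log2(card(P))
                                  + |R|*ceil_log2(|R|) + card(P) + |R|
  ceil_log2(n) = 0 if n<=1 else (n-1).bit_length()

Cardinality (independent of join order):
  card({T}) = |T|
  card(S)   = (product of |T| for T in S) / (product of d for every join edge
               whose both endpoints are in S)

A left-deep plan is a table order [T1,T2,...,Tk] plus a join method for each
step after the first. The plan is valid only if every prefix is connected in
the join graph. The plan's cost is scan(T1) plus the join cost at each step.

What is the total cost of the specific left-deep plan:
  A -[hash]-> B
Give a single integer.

step 1: scan A: cost=50, card=50
step 2: join B via hash
    card(P join B) = 50*500/(10) = 2500
    cost = 50 + 2*500*9 + 50 = 9100

9100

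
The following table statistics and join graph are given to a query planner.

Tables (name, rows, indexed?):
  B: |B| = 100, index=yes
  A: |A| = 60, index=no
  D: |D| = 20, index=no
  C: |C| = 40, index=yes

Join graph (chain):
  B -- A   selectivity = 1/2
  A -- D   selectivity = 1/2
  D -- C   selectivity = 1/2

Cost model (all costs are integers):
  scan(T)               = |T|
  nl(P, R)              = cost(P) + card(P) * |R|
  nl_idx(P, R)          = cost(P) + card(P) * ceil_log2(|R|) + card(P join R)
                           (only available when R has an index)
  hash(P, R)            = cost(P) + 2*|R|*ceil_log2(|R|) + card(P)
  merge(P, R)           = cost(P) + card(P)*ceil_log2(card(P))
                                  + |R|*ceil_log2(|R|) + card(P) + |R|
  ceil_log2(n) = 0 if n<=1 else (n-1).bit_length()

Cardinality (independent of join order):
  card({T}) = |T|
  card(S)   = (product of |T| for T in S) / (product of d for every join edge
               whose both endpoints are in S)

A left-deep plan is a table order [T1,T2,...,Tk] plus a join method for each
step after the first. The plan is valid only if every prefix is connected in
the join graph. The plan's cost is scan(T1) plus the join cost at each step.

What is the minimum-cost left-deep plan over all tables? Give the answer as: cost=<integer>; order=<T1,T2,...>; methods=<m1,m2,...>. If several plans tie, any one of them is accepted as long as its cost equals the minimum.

Selinger DP (subsets sized 1..n):
  {B}: scan cost=100, card=100
  {A}: scan cost=60, card=60
  {D}: scan cost=20, card=20
  {C}: scan cost=40, card=40
  {AB}: card=3000; try (A,hash)→920, (B,merge)→1280, (A,merge)→1320, (B,hash)→1520, (B,nl_idx)→3480, (B,nl)→6060 …(+1); best=920 via (A,hash)
  {AD}: card=600; try (D,hash)→320, (A,merge)→560, (D,merge)→600, (A,hash)→760, (A,nl)→1220, (D,nl)→1260; best=320 via (D,hash)
  {CD}: card=400; try (D,hash)→280, (C,merge)→420, (D,merge)→440, (C,hash)→520, (C,nl_idx)→540, (C,nl)→820 …(+1); best=280 via (D,hash)
  {ABD}: card=30000; try (B,hash)→2320, (D,hash)→4120, (B,merge)→7720, (B,nl_idx)→34520, (D,merge)→40040, (B,nl)→60320 …(+1); best=2320 via (B,hash)
  {ACD}: card=12000; try (C,hash)→1400, (A,hash)→1400, (A,merge)→4700, (C,merge)→7200, (C,nl_idx)→15920, (A,nl)→24280 …(+1); best=1400 via (C,hash)
  {ABCD}: card=600000; try (B,hash)→14800, (C,hash)→32800, (B,merge)→182200, (C,merge)→482600, (B,nl_idx)→685400, (C,nl_idx)→782320 …(+2); best=14800 via (B,hash)

cost=14800; order=A,D,C,B; methods=hash,hash,hash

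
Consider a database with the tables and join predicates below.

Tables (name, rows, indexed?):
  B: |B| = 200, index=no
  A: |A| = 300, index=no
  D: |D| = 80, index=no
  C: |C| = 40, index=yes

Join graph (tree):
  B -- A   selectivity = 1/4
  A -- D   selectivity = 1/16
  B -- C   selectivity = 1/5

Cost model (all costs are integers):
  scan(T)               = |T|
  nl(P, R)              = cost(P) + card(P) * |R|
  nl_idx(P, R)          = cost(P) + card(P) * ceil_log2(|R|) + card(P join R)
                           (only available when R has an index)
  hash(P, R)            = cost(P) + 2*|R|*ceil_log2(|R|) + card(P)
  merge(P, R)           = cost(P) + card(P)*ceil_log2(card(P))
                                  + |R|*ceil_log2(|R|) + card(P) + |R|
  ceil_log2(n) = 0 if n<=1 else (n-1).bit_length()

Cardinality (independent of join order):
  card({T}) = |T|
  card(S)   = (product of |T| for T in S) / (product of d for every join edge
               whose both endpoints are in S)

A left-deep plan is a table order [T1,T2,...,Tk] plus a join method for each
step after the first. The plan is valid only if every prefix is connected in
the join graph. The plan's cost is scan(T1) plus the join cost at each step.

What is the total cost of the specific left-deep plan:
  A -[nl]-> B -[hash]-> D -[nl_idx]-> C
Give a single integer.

step 1: scan A: cost=300, card=300
step 2: join B via nl
    card(P join B) = 300*200/(4) = 15000
    cost = 300 + 300*200 = 60300
step 3: join D via hash
    card(P join D) = 15000*80/(16) = 75000
    cost = 60300 + 2*80*7 + 15000 = 76420
step 4: join C via nl_idx
    card(P join C) = 75000*40/(5) = 600000
    cost = 76420 + 75000*6 + 600000 = 1126420

1126420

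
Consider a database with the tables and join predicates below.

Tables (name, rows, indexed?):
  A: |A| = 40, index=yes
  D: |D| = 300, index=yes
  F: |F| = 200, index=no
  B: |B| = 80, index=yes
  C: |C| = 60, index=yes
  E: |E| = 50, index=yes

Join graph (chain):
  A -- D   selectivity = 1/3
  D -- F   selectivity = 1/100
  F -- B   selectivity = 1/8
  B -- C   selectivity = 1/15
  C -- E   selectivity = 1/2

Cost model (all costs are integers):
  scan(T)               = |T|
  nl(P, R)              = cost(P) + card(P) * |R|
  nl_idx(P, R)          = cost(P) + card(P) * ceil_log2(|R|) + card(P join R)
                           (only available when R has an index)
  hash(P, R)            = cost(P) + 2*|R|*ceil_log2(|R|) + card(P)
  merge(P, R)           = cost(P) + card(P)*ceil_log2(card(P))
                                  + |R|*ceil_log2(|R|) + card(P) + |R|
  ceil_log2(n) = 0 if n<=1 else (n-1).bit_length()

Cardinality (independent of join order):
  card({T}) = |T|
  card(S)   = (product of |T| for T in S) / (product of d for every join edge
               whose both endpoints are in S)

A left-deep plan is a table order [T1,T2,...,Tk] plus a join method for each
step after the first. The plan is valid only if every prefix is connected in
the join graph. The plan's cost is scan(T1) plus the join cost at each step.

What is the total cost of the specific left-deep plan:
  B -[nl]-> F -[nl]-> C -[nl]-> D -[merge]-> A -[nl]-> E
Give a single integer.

18920360

step 1: scan B: cost=80, card=80
step 2: join F via nl
    card(P join F) = 80*200/(8) = 2000
    cost = 80 + 80*200 = 16080
step 3: join C via nl
    card(P join C) = 2000*60/(15) = 8000
    cost = 16080 + 2000*60 = 136080
step 4: join D via nl
    card(P join D) = 8000*300/(100) = 24000
    cost = 136080 + 8000*300 = 2536080
step 5: join A via merge
    card(P join A) = 24000*40/(3) = 320000
    cost = 2536080 + 24000*15 + 40*6 + 24000 + 40 = 2920360
step 6: join E via nl
    card(P join E) = 320000*50/(2) = 8000000
    cost = 2920360 + 320000*50 = 18920360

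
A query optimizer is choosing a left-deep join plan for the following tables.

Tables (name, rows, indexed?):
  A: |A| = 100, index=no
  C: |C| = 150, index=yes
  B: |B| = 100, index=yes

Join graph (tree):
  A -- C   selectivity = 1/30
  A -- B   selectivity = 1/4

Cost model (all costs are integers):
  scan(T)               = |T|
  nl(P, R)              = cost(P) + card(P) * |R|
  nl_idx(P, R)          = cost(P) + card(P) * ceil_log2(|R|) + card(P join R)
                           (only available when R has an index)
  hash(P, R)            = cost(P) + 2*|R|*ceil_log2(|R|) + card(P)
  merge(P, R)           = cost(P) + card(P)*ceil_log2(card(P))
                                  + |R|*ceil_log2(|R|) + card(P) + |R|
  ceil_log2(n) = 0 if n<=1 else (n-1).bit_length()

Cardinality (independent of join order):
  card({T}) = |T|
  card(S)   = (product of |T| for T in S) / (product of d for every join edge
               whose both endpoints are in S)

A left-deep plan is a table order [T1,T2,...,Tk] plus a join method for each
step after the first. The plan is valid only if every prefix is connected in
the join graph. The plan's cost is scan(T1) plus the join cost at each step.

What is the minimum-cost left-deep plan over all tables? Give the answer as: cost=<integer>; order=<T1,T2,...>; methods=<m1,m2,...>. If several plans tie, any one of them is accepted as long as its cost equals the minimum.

cost=3300; order=A,C,B; methods=nl_idx,hash

Selinger DP (subsets sized 1..n):
  {A}: scan cost=100, card=100
  {C}: scan cost=150, card=150
  {B}: scan cost=100, card=100
  {AC}: card=500; try (C,nl_idx)→1400, (A,hash)→1700, (C,merge)→2250, (A,merge)→2300, (C,hash)→2600, (C,nl)→15100 …(+1); best=1400 via (C,nl_idx)
  {AB}: card=2500; try (B,hash)→1600, (A,hash)→1600, (B,merge)→1700, (A,merge)→1700, (B,nl_idx)→3300, (B,nl)→10100 …(+1); best=1600 via (B,hash)
  {ABC}: card=12500; try (B,hash)→3300, (C,hash)→6500, (B,merge)→7200, (B,nl_idx)→17400, (C,nl_idx)→34100, (C,merge)→35450 …(+2); best=3300 via (B,hash)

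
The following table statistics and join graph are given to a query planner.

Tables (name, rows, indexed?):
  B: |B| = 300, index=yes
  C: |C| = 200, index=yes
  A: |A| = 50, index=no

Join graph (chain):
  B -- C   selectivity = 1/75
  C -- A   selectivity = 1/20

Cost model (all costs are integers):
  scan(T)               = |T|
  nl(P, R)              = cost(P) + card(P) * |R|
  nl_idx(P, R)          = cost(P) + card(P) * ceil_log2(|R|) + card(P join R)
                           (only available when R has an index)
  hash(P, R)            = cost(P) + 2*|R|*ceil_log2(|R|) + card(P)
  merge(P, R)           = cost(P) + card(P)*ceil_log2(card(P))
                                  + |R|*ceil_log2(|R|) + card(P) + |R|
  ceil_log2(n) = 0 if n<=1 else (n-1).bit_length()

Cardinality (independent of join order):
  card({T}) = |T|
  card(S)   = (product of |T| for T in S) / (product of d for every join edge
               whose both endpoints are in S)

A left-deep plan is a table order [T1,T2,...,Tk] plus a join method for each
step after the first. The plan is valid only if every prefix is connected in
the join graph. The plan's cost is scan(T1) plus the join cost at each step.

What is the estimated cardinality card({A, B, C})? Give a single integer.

Tables in S: A(50), B(300), C(200)
Edges inside S: B-C(d=75), C-A(d=20)
numerator = 50 * 300 * 200 = 3000000
denominator = 75 * 20 = 1500
card(S) = 3000000 / 1500 = 2000

2000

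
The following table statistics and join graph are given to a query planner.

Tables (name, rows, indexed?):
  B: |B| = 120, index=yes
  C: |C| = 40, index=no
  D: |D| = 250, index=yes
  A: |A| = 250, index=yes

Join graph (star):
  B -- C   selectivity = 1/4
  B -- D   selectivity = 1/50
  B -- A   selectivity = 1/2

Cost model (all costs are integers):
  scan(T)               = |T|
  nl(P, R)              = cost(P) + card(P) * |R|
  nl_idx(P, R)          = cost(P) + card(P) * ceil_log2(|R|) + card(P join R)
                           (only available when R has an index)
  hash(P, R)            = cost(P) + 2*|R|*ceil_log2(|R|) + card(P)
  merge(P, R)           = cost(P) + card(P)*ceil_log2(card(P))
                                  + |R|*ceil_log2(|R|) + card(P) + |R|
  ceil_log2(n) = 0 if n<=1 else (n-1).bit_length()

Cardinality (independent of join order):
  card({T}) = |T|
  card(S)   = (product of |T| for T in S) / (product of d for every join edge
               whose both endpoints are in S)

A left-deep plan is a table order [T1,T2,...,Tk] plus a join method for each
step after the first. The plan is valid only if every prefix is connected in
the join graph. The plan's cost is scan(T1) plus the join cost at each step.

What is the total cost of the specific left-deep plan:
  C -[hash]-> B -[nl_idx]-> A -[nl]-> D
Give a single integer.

step 1: scan C: cost=40, card=40
step 2: join B via hash
    card(P join B) = 40*120/(4) = 1200
    cost = 40 + 2*120*7 + 40 = 1760
step 3: join A via nl_idx
    card(P join A) = 1200*250/(2) = 150000
    cost = 1760 + 1200*8 + 150000 = 161360
step 4: join D via nl
    card(P join D) = 150000*250/(50) = 750000
    cost = 161360 + 150000*250 = 37661360

37661360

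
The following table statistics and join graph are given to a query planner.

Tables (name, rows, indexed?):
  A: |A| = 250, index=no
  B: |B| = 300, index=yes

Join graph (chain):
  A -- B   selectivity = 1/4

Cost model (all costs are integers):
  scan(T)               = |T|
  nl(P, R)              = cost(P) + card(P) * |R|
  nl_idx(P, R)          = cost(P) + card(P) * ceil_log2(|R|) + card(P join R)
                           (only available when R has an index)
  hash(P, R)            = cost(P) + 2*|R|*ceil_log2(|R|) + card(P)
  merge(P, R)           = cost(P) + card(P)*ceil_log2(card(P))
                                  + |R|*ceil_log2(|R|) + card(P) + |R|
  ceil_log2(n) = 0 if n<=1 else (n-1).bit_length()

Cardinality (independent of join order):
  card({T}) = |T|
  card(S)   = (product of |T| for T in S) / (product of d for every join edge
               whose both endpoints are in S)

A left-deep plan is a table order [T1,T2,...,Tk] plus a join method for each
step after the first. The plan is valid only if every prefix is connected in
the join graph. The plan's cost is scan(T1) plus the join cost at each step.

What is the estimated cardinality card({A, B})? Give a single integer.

18750

Tables in S: A(250), B(300)
Edges inside S: A-B(d=4)
numerator = 250 * 300 = 75000
denominator = 4 = 4
card(S) = 75000 / 4 = 18750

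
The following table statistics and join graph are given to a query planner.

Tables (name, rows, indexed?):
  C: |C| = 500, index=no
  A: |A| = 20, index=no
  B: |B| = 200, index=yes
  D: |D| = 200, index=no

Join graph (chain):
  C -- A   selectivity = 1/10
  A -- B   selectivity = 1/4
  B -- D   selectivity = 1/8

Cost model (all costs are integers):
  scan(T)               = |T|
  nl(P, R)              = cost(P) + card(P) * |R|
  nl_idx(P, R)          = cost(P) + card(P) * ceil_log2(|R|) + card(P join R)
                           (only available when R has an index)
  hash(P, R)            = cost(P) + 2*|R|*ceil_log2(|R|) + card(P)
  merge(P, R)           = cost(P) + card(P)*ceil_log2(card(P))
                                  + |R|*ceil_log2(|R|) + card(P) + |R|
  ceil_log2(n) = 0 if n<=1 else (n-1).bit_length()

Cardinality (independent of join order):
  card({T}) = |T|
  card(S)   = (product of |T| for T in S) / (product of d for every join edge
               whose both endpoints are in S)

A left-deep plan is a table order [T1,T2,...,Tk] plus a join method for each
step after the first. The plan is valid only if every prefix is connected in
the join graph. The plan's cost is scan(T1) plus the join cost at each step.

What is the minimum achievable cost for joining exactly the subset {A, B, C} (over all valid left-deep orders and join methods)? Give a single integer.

5400

Selinger DP over subsets of {A,B,C}:
  {C}: scan cost=500, card=500
  {A}: scan cost=20, card=20
  {B}: scan cost=200, card=200
  {AC}: card=1000; try (A,hash)→1200, (C,merge)→5140, (A,merge)→5620, (C,hash)→9040, (C,nl)→10020, (A,nl)→10500; best=1200 via (A,hash)
  {AB}: card=1000; try (A,hash)→600, (B,nl_idx)→1180, (B,merge)→1940, (A,merge)→2120, (B,hash)→3240, (B,nl)→4020 …(+1); best=600 via (A,hash)
  {ABC}: card=50000; try (B,hash)→5400, (C,hash)→10600, (B,merge)→14000, (C,merge)→16600, (B,nl_idx)→59200, (B,nl)→201200 …(+1); best=5400 via (B,hash)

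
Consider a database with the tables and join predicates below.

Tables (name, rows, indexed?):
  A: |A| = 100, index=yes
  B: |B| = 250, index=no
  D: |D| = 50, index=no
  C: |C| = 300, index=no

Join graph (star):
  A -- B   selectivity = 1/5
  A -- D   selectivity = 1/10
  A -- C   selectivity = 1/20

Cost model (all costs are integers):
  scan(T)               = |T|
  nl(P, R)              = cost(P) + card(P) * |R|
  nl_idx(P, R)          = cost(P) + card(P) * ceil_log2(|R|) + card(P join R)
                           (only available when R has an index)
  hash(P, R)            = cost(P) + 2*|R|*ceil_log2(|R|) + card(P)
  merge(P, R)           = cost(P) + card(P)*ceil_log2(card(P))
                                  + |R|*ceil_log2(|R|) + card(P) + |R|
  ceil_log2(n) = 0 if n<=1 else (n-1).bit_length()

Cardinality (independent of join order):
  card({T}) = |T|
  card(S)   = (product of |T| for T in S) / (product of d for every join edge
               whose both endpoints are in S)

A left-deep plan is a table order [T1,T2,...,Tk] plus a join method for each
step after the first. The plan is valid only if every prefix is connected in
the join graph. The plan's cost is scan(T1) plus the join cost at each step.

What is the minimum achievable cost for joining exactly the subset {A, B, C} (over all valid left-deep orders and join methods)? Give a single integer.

Selinger DP over subsets of {A,B,C}:
  {A}: scan cost=100, card=100
  {B}: scan cost=250, card=250
  {C}: scan cost=300, card=300
  {AB}: card=5000; try (A,hash)→1900, (B,merge)→3150, (A,merge)→3300, (B,hash)→4200, (A,nl_idx)→7000, (B,nl)→25100 …(+1); best=1900 via (A,hash)
  {AC}: card=1500; try (A,hash)→2000, (C,merge)→3900, (A,nl_idx)→3900, (A,merge)→4100, (C,hash)→5600, (C,nl)→30100 …(+1); best=2000 via (A,hash)
  {ABC}: card=75000; try (B,hash)→7500, (C,hash)→12300, (B,merge)→22250, (C,merge)→74900, (B,nl)→377000, (C,nl)→1501900; best=7500 via (B,hash)

7500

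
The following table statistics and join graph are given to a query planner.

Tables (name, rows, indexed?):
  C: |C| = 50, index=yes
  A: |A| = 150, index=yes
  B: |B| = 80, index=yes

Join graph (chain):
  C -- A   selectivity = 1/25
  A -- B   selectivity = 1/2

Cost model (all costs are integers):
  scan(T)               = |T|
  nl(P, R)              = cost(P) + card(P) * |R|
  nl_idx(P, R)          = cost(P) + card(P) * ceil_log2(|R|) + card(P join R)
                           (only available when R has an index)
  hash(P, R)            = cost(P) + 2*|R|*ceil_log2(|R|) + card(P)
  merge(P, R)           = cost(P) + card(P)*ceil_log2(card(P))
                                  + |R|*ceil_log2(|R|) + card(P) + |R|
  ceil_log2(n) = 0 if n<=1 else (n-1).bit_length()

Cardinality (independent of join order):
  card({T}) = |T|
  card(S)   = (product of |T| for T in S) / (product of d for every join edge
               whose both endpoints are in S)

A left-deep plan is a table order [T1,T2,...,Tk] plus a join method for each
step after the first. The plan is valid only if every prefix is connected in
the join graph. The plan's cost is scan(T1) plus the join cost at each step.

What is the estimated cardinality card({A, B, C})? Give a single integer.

12000

Tables in S: A(150), B(80), C(50)
Edges inside S: C-A(d=25), A-B(d=2)
numerator = 150 * 80 * 50 = 600000
denominator = 25 * 2 = 50
card(S) = 600000 / 50 = 12000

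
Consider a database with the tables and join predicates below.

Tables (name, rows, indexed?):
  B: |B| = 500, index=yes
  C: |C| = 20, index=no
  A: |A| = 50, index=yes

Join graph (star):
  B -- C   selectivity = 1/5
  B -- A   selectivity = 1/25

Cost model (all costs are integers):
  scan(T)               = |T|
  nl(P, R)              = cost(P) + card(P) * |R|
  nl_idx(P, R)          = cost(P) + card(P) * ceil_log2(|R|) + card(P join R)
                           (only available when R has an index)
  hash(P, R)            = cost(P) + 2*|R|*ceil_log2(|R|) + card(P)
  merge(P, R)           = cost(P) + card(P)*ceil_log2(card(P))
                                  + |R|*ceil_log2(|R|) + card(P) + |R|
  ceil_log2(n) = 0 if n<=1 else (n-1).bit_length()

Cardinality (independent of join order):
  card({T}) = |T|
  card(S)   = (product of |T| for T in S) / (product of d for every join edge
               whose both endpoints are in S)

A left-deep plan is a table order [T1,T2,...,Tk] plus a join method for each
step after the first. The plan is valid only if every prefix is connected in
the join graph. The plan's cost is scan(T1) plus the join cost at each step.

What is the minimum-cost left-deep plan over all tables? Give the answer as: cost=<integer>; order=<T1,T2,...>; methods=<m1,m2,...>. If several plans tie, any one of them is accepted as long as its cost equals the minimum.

cost=2700; order=A,B,C; methods=nl_idx,hash

Selinger DP (subsets sized 1..n):
  {B}: scan cost=500, card=500
  {C}: scan cost=20, card=20
  {A}: scan cost=50, card=50
  {BC}: card=2000; try (C,hash)→1200, (B,nl_idx)→2200, (B,merge)→5140, (C,merge)→5620, (B,hash)→9040, (B,nl)→10020 …(+1); best=1200 via (C,hash)
  {AB}: card=1000; try (B,nl_idx)→1500, (A,hash)→1600, (A,nl_idx)→4500, (B,merge)→5400, (A,merge)→5850, (B,hash)→9100 …(+2); best=1500 via (B,nl_idx)
  {ABC}: card=4000; try (C,hash)→2700, (A,hash)→3800, (C,merge)→12620, (A,nl_idx)→17200, (C,nl)→21500, (A,merge)→25550 …(+1); best=2700 via (C,hash)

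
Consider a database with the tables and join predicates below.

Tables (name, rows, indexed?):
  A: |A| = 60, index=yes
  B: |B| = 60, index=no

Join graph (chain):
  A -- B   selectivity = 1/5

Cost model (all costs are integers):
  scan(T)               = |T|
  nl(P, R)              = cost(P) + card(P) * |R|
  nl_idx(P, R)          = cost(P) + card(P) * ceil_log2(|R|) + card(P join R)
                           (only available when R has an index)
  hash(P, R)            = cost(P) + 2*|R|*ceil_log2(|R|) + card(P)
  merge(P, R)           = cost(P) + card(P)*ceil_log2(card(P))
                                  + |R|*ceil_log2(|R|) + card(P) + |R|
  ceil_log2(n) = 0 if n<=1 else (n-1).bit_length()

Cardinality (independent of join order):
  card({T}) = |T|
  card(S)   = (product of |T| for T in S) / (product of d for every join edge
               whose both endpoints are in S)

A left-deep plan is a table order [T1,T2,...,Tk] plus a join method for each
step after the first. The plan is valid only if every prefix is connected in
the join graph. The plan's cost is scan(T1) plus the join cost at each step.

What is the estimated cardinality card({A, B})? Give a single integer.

720

Tables in S: A(60), B(60)
Edges inside S: A-B(d=5)
numerator = 60 * 60 = 3600
denominator = 5 = 5
card(S) = 3600 / 5 = 720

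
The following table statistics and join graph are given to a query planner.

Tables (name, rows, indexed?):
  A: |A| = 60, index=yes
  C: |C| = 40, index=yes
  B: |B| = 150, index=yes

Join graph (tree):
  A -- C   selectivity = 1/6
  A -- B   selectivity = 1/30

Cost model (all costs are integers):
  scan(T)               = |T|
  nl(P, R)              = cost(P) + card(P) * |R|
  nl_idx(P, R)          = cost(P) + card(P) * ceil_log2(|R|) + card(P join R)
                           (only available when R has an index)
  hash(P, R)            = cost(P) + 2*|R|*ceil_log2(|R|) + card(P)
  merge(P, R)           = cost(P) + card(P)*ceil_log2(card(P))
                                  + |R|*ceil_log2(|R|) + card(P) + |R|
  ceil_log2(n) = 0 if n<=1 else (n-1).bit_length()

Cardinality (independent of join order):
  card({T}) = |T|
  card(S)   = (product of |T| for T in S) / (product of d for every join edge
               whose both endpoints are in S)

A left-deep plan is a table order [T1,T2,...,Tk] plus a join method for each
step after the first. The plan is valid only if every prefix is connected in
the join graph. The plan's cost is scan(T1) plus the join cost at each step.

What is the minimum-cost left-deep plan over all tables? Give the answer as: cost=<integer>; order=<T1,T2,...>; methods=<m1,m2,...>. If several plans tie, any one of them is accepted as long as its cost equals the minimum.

cost=1620; order=A,B,C; methods=nl_idx,hash

Selinger DP (subsets sized 1..n):
  {A}: scan cost=60, card=60
  {C}: scan cost=40, card=40
  {B}: scan cost=150, card=150
  {AC}: card=400; try (C,hash)→600, (A,nl_idx)→680, (A,merge)→740, (C,merge)→760, (A,hash)→800, (C,nl_idx)→820 …(+2); best=600 via (C,hash)
  {AB}: card=300; try (B,nl_idx)→840, (A,hash)→1020, (A,nl_idx)→1350, (B,merge)→1830, (A,merge)→1920, (B,hash)→2520 …(+2); best=840 via (B,nl_idx)
  {ABC}: card=2000; try (C,hash)→1620, (B,hash)→3400, (C,merge)→4120, (C,nl_idx)→4640, (B,nl_idx)→5800, (B,merge)→5950 …(+2); best=1620 via (C,hash)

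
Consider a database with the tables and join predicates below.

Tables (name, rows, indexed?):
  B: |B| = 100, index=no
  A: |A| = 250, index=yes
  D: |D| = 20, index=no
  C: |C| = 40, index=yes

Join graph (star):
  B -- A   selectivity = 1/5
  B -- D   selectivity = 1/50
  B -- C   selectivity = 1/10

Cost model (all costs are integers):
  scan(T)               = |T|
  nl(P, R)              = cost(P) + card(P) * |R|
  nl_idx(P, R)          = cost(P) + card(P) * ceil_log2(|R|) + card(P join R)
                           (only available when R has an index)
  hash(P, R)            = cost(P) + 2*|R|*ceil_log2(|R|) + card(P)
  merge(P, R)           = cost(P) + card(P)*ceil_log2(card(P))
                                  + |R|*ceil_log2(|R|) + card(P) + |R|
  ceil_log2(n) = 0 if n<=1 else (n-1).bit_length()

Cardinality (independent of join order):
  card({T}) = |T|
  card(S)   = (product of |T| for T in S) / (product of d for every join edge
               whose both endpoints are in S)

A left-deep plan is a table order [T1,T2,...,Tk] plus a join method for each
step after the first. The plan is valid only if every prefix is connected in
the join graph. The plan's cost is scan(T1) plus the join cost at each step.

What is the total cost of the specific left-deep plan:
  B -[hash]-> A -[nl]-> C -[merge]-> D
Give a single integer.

step 1: scan B: cost=100, card=100
step 2: join A via hash
    card(P join A) = 100*250/(5) = 5000
    cost = 100 + 2*250*8 + 100 = 4200
step 3: join C via nl
    card(P join C) = 5000*40/(10) = 20000
    cost = 4200 + 5000*40 = 204200
step 4: join D via merge
    card(P join D) = 20000*20/(50) = 8000
    cost = 204200 + 20000*15 + 20*5 + 20000 + 20 = 524320

524320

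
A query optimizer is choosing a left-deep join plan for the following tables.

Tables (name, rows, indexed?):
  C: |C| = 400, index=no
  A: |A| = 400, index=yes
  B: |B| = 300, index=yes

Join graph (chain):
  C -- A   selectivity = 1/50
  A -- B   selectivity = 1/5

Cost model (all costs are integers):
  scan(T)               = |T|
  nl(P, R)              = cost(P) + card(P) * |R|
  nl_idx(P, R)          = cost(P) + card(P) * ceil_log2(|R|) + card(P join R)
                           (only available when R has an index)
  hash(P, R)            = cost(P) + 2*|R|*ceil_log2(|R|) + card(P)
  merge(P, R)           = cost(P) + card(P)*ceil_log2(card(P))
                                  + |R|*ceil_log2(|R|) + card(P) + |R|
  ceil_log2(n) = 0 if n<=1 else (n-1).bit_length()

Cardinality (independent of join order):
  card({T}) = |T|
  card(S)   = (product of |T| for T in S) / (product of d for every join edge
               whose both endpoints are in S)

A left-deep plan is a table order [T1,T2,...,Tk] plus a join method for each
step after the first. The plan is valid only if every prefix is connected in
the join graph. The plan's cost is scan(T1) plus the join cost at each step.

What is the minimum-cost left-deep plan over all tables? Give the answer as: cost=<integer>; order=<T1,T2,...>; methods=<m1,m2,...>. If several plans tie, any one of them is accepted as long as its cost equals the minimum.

cost=15800; order=C,A,B; methods=nl_idx,hash

Selinger DP (subsets sized 1..n):
  {C}: scan cost=400, card=400
  {A}: scan cost=400, card=400
  {B}: scan cost=300, card=300
  {AC}: card=3200; try (A,nl_idx)→7200, (C,hash)→8000, (A,hash)→8000, (C,merge)→8400, (A,merge)→8400, (C,nl)→160400 …(+1); best=7200 via (A,nl_idx)
  {AB}: card=24000; try (B,hash)→6200, (A,merge)→7300, (B,merge)→7400, (A,hash)→7800, (A,nl_idx)→27000, (B,nl_idx)→28000 …(+2); best=6200 via (B,hash)
  {ABC}: card=192000; try (B,hash)→15800, (C,hash)→37400, (B,merge)→51800, (B,nl_idx)→228000, (C,merge)→394200, (B,nl)→967200 …(+1); best=15800 via (B,hash)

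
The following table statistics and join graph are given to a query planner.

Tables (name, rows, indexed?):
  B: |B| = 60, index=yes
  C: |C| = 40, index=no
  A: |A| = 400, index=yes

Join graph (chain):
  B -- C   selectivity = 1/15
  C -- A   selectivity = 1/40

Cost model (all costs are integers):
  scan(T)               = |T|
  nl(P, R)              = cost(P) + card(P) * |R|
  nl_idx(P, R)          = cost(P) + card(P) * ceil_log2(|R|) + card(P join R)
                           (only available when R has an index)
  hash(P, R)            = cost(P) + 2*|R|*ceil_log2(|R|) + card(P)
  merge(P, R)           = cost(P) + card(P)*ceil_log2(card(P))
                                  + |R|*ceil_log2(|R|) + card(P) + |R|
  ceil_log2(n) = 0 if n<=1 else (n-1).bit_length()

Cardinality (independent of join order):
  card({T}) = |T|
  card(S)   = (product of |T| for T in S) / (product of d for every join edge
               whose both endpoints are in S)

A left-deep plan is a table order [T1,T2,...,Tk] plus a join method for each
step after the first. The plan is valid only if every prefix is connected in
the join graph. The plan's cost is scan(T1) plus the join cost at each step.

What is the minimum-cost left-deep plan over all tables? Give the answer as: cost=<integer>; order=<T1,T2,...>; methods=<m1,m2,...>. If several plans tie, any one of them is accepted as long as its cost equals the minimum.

Selinger DP (subsets sized 1..n):
  {B}: scan cost=60, card=60
  {C}: scan cost=40, card=40
  {A}: scan cost=400, card=400
  {BC}: card=160; try (B,nl_idx)→440, (C,hash)→600, (B,merge)→740, (C,merge)→760, (B,hash)→800, (B,nl)→2440 …(+1); best=440 via (B,nl_idx)
  {AC}: card=400; try (A,nl_idx)→800, (C,hash)→1280, (A,merge)→4320, (C,merge)→4680, (A,hash)→7280, (A,nl)→16040 …(+1); best=800 via (A,nl_idx)
  {ABC}: card=1600; try (B,hash)→1920, (A,nl_idx)→3480, (B,nl_idx)→4800, (B,merge)→5220, (A,merge)→5880, (A,hash)→7800 …(+2); best=1920 via (B,hash)

cost=1920; order=C,A,B; methods=nl_idx,hash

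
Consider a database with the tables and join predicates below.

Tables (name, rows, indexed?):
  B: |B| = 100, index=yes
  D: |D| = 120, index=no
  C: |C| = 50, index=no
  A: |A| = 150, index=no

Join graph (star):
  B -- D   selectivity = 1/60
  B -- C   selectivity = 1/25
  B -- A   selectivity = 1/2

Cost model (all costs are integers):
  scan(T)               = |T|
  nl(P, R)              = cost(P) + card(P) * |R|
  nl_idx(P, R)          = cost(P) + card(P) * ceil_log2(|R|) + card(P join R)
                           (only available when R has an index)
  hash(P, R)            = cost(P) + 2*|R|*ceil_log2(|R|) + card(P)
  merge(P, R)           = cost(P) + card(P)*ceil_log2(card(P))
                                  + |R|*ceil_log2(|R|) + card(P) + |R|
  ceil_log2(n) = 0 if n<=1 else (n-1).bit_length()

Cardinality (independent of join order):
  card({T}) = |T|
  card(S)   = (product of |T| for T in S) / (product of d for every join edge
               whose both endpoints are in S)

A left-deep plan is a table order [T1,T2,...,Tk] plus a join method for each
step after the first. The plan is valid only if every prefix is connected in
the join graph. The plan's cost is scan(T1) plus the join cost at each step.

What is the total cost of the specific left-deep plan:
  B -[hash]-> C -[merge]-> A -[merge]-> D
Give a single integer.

step 1: scan B: cost=100, card=100
step 2: join C via hash
    card(P join C) = 100*50/(25) = 200
    cost = 100 + 2*50*6 + 100 = 800
step 3: join A via merge
    card(P join A) = 200*150/(2) = 15000
    cost = 800 + 200*8 + 150*8 + 200 + 150 = 3950
step 4: join D via merge
    card(P join D) = 15000*120/(60) = 30000
    cost = 3950 + 15000*14 + 120*7 + 15000 + 120 = 229910

229910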